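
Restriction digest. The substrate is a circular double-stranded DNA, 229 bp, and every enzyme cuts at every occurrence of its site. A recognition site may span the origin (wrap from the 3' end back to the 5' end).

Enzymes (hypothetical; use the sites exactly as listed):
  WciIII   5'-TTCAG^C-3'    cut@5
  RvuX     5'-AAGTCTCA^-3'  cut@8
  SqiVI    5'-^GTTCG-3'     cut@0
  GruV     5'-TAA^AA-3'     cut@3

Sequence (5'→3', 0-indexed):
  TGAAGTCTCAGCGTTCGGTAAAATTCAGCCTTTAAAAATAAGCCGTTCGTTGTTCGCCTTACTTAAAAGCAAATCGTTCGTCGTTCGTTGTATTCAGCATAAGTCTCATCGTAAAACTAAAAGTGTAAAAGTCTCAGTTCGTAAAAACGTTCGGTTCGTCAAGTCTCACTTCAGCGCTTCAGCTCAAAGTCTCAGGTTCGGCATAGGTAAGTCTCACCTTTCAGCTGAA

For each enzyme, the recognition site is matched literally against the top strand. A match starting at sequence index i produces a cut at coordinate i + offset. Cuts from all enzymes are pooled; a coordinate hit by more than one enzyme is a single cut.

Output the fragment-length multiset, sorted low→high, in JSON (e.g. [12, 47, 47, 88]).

Per-enzyme occurrences:
  WciIII TTCAGC/5: at [23, 92, 169, 177, 219] ⇒ [28, 97, 174, 182, 224]
  RvuX AAGTCTCA/8: at [2, 100, 128, 160, 186, 208] ⇒ [10, 108, 136, 168, 194, 216]
  SqiVI GTTCG/0: at [12, 44, 51, 75, 82, 136, 148, 153, 195] ⇒ [12, 44, 51, 75, 82, 136, 148, 153, 195]
  GruV TAAAA/3: at [18, 32, 63, 111, 117, 125, 141] ⇒ [21, 35, 66, 114, 120, 128, 144]

Pooled cuts: [10, 12, 21, 28, 35, 44, 51, 66, 75, 82, 97, 108, 114, 120, 128, 136, 144, 148, 153, 168, 174, 182, 194, 195, 216, 224]

Fragments:
  10→12: 2 bp
  12→21: 9 bp
  21→28: 7 bp
  28→35: 7 bp
  35→44: 9 bp
  44→51: 7 bp
  51→66: 15 bp
  66→75: 9 bp
  75→82: 7 bp
  82→97: 15 bp
  97→108: 11 bp
  108→114: 6 bp
  114→120: 6 bp
  120→128: 8 bp
  128→136: 8 bp
  136→144: 8 bp
  144→148: 4 bp
  148→153: 5 bp
  153→168: 15 bp
  168→174: 6 bp
  174→182: 8 bp
  182→194: 12 bp
  194→195: 1 bp
  195→216: 21 bp
  216→224: 8 bp
  224→10 (wrap): 229-224+10 = 15 bp

[1,2,4,5,6,6,6,7,7,7,7,8,8,8,8,8,9,9,9,11,12,15,15,15,15,21]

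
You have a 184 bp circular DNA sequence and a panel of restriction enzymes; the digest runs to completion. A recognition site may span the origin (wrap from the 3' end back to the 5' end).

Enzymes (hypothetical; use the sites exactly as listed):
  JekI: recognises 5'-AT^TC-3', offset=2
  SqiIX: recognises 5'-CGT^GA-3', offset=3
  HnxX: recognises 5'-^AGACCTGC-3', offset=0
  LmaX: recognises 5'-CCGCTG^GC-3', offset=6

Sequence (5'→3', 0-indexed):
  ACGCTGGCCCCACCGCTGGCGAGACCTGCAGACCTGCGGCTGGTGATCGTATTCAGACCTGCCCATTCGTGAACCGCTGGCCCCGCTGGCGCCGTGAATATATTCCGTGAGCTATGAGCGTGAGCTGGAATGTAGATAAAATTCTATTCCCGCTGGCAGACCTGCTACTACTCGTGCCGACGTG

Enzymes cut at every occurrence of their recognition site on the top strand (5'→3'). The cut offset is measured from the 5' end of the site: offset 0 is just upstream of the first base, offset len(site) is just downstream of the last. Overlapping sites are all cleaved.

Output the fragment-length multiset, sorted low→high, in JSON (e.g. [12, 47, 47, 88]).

Site scan:
  JekI ATTC/2: at [50, 64, 101, 140, 145] ⇒ [52, 66, 103, 142, 147]
  SqiIX CGTGA/3: at [67, 92, 105, 118, 180] ⇒ [70, 95, 108, 121, 183]
  HnxX AGACCTGC/0: at [21, 29, 54, 157] ⇒ [21, 29, 54, 157]
  LmaX CCGCTGGC/6: at [12, 73, 82, 149] ⇒ [18, 79, 88, 155]

All cut coordinates (distinct, sorted): [18, 21, 29, 52, 54, 66, 70, 79, 88, 95, 103, 108, 121, 142, 147, 155, 157, 183]

Fragment lengths:
  18→21: 3 bp
  21→29: 8 bp
  29→52: 23 bp
  52→54: 2 bp
  54→66: 12 bp
  66→70: 4 bp
  70→79: 9 bp
  79→88: 9 bp
  88→95: 7 bp
  95→103: 8 bp
  103→108: 5 bp
  108→121: 13 bp
  121→142: 21 bp
  142→147: 5 bp
  147→155: 8 bp
  155→157: 2 bp
  157→183: 26 bp
  183→18 (wrap): 184-183+18 = 19 bp

[2,2,3,4,5,5,7,8,8,8,9,9,12,13,19,21,23,26]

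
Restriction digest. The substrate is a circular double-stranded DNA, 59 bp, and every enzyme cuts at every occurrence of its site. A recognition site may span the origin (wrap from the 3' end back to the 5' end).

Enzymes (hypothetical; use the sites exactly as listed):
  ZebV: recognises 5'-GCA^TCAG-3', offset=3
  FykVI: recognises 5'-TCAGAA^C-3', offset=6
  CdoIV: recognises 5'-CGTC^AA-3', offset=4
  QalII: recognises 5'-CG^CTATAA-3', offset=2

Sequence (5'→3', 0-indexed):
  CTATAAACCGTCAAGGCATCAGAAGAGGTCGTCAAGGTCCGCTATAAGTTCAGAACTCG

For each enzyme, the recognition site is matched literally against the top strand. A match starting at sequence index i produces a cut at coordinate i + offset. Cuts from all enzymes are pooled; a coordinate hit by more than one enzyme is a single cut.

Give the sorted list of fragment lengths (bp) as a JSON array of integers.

Site scan:
  ZebV GCATCAG/3: at [15] ⇒ [18]
  FykVI TCAGAAC/6: at [49] ⇒ [55]
  CdoIV CGTCAA/4: at [8, 29] ⇒ [12, 33]
  QalII CGCTATAA/2: at [39, 57] ⇒ [0, 41]

Pooled cuts: [0, 12, 18, 33, 41, 55]

Fragment lengths:
  0→12: 12 bp
  12→18: 6 bp
  18→33: 15 bp
  33→41: 8 bp
  41→55: 14 bp
  55→0 (wrap): 59-55+0 = 4 bp

[4,6,8,12,14,15]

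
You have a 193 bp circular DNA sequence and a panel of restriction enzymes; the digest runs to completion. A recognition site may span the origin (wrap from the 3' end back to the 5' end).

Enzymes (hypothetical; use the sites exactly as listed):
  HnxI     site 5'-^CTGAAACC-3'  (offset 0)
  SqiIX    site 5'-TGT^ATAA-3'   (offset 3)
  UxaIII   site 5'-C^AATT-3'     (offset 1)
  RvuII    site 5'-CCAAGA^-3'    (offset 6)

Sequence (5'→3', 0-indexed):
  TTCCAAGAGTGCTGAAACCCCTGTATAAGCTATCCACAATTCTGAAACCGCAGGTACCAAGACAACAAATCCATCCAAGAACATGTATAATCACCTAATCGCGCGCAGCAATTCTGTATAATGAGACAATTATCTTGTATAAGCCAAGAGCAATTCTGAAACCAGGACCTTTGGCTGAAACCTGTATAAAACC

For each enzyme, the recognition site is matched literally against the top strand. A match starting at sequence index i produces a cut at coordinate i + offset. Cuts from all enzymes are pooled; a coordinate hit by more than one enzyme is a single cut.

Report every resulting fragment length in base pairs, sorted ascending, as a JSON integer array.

Per-enzyme occurrences:
  HnxI CTGAAACC/0: at [11, 41, 155, 174] ⇒ [11, 41, 155, 174]
  SqiIX TGTATAA/3: at [21, 83, 114, 135, 182] ⇒ [24, 86, 117, 138, 185]
  UxaIII CAATT/1: at [36, 108, 126, 150] ⇒ [37, 109, 127, 151]
  RvuII CCAAGA/6: at [2, 56, 74, 143] ⇒ [8, 62, 80, 149]

Pooled cuts: [8, 11, 24, 37, 41, 62, 80, 86, 109, 117, 127, 138, 149, 151, 155, 174, 185]

Fragment lengths:
  8→11: 3 bp
  11→24: 13 bp
  24→37: 13 bp
  37→41: 4 bp
  41→62: 21 bp
  62→80: 18 bp
  80→86: 6 bp
  86→109: 23 bp
  109→117: 8 bp
  117→127: 10 bp
  127→138: 11 bp
  138→149: 11 bp
  149→151: 2 bp
  151→155: 4 bp
  155→174: 19 bp
  174→185: 11 bp
  185→8 (wrap): 193-185+8 = 16 bp

[2,3,4,4,6,8,10,11,11,11,13,13,16,18,19,21,23]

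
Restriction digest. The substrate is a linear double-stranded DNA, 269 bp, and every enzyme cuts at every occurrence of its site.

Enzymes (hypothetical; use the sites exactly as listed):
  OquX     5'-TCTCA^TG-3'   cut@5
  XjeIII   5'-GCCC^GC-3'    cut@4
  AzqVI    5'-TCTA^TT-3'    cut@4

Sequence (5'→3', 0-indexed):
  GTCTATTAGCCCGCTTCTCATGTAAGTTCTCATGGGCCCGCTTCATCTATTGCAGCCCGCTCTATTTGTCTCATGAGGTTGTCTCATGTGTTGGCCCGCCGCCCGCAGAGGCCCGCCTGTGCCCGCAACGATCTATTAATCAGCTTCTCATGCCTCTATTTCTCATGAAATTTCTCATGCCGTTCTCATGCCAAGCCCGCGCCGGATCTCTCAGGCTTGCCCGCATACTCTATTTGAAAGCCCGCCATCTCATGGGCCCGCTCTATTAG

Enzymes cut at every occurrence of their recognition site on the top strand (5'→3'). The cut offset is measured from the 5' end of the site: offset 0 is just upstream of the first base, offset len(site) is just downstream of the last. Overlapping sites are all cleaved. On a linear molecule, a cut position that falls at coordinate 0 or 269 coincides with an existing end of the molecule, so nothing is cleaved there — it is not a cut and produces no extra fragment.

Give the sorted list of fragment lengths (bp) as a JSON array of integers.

Scan for sites:
  OquX TCTCATG/5: at [15, 27, 68, 81, 145, 160, 172, 183, 247] ⇒ [20, 32, 73, 86, 150, 165, 177, 188, 252]
  XjeIII GCCCGC/4: at [8, 35, 54, 93, 100, 110, 120, 194, 218, 239, 255] ⇒ [12, 39, 58, 97, 104, 114, 124, 198, 222, 243, 259]
  AzqVI TCTATT/4: at [1, 45, 60, 131, 154, 228, 261] ⇒ [5, 49, 64, 135, 158, 232, 265]

Pooled cuts: [5, 12, 20, 32, 39, 49, 58, 64, 73, 86, 97, 104, 114, 124, 135, 150, 158, 165, 177, 188, 198, 222, 232, 243, 252, 259, 265]

Fragment lengths:
  [0,5): 5 bp
  [5,12): 7 bp
  [12,20): 8 bp
  [20,32): 12 bp
  [32,39): 7 bp
  [39,49): 10 bp
  [49,58): 9 bp
  [58,64): 6 bp
  [64,73): 9 bp
  [73,86): 13 bp
  [86,97): 11 bp
  [97,104): 7 bp
  [104,114): 10 bp
  [114,124): 10 bp
  [124,135): 11 bp
  [135,150): 15 bp
  [150,158): 8 bp
  [158,165): 7 bp
  [165,177): 12 bp
  [177,188): 11 bp
  [188,198): 10 bp
  [198,222): 24 bp
  [222,232): 10 bp
  [232,243): 11 bp
  [243,252): 9 bp
  [252,259): 7 bp
  [259,265): 6 bp
  [265,269): 4 bp

[4,5,6,6,7,7,7,7,7,8,8,9,9,9,10,10,10,10,10,11,11,11,11,12,12,13,15,24]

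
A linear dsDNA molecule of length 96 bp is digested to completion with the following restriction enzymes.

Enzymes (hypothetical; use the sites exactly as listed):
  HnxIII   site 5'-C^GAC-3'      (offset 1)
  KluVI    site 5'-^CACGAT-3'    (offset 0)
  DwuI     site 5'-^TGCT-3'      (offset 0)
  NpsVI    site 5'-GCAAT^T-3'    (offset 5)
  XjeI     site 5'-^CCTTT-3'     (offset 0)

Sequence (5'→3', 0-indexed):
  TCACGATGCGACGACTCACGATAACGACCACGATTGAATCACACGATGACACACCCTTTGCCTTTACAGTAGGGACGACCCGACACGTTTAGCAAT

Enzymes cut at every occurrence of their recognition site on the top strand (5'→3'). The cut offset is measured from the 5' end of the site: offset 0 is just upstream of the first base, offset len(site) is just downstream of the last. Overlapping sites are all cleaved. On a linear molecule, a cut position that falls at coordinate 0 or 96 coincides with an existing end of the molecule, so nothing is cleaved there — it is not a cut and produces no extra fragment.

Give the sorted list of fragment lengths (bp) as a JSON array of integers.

Per-enzyme occurrences:
  HnxIII (CGAC, off=1): starts [8, 11, 24, 75, 80] → cuts [9, 12, 25, 76, 81]
  KluVI (CACGAT, off=0): starts [1, 16, 28, 41] → cuts [1, 16, 28, 41]
  DwuI (TGCT, off=0): no sites
  NpsVI (GCAATT, off=5): no sites
  XjeI (CCTTT, off=0): starts [54, 60] → cuts [54, 60]

Pooled cuts: [1, 9, 12, 16, 25, 28, 41, 54, 60, 76, 81]

Fragments:
  [0,1): 1 bp
  [1,9): 8 bp
  [9,12): 3 bp
  [12,16): 4 bp
  [16,25): 9 bp
  [25,28): 3 bp
  [28,41): 13 bp
  [41,54): 13 bp
  [54,60): 6 bp
  [60,76): 16 bp
  [76,81): 5 bp
  [81,96): 15 bp

[1,3,3,4,5,6,8,9,13,13,15,16]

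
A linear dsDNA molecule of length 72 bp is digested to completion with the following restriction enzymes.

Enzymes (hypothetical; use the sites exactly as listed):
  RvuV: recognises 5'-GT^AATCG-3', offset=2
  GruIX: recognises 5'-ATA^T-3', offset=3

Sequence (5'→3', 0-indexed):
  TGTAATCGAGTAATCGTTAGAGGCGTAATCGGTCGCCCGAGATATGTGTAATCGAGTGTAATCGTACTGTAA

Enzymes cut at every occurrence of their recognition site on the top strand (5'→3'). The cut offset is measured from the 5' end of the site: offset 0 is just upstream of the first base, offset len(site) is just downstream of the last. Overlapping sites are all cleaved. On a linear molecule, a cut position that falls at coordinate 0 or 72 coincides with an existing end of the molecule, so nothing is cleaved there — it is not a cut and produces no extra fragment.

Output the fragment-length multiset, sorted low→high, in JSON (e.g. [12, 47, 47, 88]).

Scan for sites:
  RvuV GTAATCG/2: at [1, 9, 24, 47, 57] ⇒ [3, 11, 26, 49, 59]
  GruIX ATAT/3: at [41] ⇒ [44]

All cut coordinates (distinct, sorted): [3, 11, 26, 44, 49, 59]

Fragments:
  [0,3): 3 bp
  [3,11): 8 bp
  [11,26): 15 bp
  [26,44): 18 bp
  [44,49): 5 bp
  [49,59): 10 bp
  [59,72): 13 bp

[3,5,8,10,13,15,18]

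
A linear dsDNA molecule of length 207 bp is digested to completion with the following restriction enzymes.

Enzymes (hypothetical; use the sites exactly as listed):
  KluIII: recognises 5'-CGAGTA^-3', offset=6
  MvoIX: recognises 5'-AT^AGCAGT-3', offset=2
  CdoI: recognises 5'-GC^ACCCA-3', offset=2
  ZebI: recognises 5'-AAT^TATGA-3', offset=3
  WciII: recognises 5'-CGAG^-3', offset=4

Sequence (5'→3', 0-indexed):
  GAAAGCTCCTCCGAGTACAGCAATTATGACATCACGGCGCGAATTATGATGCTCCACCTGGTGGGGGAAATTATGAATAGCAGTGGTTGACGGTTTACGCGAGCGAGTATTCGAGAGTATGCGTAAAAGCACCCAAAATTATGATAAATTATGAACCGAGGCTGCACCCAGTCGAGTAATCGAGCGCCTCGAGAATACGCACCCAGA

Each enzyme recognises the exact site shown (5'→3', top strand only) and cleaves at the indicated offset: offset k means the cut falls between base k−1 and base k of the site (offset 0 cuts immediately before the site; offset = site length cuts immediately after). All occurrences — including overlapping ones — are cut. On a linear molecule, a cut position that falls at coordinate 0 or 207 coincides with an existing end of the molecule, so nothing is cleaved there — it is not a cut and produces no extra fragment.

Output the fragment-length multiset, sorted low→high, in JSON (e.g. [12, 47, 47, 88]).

[2,2,2,4,5,6,6,7,7,7,7,9,9,10,11,11,15,15,20,25,27]

Scan for sites:
  KluIII (CGAGTA, off=6): starts [11, 103, 172] → cuts [17, 109, 178]
  MvoIX (ATAGCAGT, off=2): starts [76] → cuts [78]
  CdoI (GCACCCA, off=2): starts [128, 163, 198] → cuts [130, 165, 200]
  ZebI (AATTATGA, off=3): starts [21, 41, 68, 136, 146] → cuts [24, 44, 71, 139, 149]
  WciII (CGAG, off=4): starts [11, 99, 103, 111, 156, 172, 180, 189] → cuts [15, 103, 107, 115, 160, 176, 184, 193]

Pooled cuts: [15, 17, 24, 44, 71, 78, 103, 107, 109, 115, 130, 139, 149, 160, 165, 176, 178, 184, 193, 200]

Fragment lengths:
  [0,15): 15 bp
  [15,17): 2 bp
  [17,24): 7 bp
  [24,44): 20 bp
  [44,71): 27 bp
  [71,78): 7 bp
  [78,103): 25 bp
  [103,107): 4 bp
  [107,109): 2 bp
  [109,115): 6 bp
  [115,130): 15 bp
  [130,139): 9 bp
  [139,149): 10 bp
  [149,160): 11 bp
  [160,165): 5 bp
  [165,176): 11 bp
  [176,178): 2 bp
  [178,184): 6 bp
  [184,193): 9 bp
  [193,200): 7 bp
  [200,207): 7 bp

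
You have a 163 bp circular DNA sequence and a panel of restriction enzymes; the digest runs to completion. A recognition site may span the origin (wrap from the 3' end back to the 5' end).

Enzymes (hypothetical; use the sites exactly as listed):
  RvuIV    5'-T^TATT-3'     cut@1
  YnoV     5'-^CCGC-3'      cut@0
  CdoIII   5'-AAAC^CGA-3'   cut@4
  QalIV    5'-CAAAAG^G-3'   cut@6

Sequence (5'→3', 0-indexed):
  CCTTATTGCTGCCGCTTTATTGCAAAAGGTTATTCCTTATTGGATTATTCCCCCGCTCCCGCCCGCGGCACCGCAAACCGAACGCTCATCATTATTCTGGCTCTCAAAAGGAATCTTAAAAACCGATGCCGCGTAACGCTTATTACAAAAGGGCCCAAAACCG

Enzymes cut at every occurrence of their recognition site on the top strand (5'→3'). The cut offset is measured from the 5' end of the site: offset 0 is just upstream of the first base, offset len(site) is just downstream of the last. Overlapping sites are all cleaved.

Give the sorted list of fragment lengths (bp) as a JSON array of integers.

[2,4,5,6,6,6,7,7,8,8,8,8,9,11,11,12,13,14,18]

Site scan:
  RvuIV TTATT/1: at [2, 16, 29, 36, 44, 91, 139] ⇒ [3, 17, 30, 37, 45, 92, 140]
  YnoV CCGC/0: at [11, 52, 58, 62, 70, 128, 160] ⇒ [11, 52, 58, 62, 70, 128, 160]
  CdoIII AAACCGA/4: at [74, 119] ⇒ [78, 123]
  QalIV CAAAAGG/6: at [22, 104, 145] ⇒ [28, 110, 151]

All cut coordinates (distinct, sorted): [3, 11, 17, 28, 30, 37, 45, 52, 58, 62, 70, 78, 92, 110, 123, 128, 140, 151, 160]

Fragment lengths:
  3→11: 8 bp
  11→17: 6 bp
  17→28: 11 bp
  28→30: 2 bp
  30→37: 7 bp
  37→45: 8 bp
  45→52: 7 bp
  52→58: 6 bp
  58→62: 4 bp
  62→70: 8 bp
  70→78: 8 bp
  78→92: 14 bp
  92→110: 18 bp
  110→123: 13 bp
  123→128: 5 bp
  128→140: 12 bp
  140→151: 11 bp
  151→160: 9 bp
  160→3 (wrap): 163-160+3 = 6 bp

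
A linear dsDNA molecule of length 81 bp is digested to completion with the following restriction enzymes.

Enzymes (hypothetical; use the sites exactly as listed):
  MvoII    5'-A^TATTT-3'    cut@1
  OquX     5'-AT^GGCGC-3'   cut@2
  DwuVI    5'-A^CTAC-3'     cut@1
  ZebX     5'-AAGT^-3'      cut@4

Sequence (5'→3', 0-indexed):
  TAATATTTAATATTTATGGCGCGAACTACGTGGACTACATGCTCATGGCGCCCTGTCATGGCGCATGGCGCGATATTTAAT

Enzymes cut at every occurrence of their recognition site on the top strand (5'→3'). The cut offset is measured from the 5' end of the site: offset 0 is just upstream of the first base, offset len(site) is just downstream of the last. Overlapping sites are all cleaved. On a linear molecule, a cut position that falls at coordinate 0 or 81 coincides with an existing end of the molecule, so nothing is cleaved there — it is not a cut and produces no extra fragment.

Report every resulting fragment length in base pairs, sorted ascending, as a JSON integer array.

[3,7,7,7,7,8,8,9,12,13]

Site scan:
  MvoII (ATATTT, off=1): starts [2, 9, 72] → cuts [3, 10, 73]
  OquX (ATGGCGC, off=2): starts [15, 44, 57, 64] → cuts [17, 46, 59, 66]
  DwuVI (ACTAC, off=1): starts [24, 33] → cuts [25, 34]
  ZebX (AAGT, off=4): no sites

All cut coordinates (distinct, sorted): [3, 10, 17, 25, 34, 46, 59, 66, 73]

Fragments:
  [0,3): 3 bp
  [3,10): 7 bp
  [10,17): 7 bp
  [17,25): 8 bp
  [25,34): 9 bp
  [34,46): 12 bp
  [46,59): 13 bp
  [59,66): 7 bp
  [66,73): 7 bp
  [73,81): 8 bp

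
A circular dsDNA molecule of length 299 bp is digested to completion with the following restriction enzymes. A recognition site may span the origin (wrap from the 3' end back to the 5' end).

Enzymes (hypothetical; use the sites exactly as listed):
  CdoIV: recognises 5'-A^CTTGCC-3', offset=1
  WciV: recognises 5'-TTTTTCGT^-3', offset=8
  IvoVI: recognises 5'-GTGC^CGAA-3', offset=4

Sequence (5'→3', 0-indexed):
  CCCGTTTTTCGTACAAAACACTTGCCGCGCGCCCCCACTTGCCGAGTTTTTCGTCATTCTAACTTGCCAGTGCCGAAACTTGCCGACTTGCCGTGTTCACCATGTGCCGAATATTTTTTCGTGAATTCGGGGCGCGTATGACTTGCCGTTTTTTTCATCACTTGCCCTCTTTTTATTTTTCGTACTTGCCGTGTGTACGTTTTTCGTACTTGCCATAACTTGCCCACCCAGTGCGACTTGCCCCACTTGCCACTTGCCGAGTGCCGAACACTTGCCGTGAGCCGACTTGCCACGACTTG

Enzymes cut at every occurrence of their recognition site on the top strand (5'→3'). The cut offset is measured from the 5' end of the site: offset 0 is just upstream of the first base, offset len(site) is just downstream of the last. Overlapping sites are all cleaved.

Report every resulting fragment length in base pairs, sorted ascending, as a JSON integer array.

Per-enzyme occurrences:
  CdoIV ACTTGCC/1: at [19, 36, 61, 77, 85, 140, 159, 183, 207, 217, 235, 244, 251, 269, 284, 294] ⇒ [20, 37, 62, 78, 86, 141, 160, 184, 208, 218, 236, 245, 252, 270, 285, 295]
  WciV TTTTTCGT/8: at [4, 46, 114, 175, 199] ⇒ [12, 54, 122, 183, 207]
  IvoVI GTGCCGAA/4: at [69, 103, 260] ⇒ [73, 107, 264]

All cut coordinates (distinct, sorted): [12, 20, 37, 54, 62, 73, 78, 86, 107, 122, 141, 160, 183, 184, 207, 208, 218, 236, 245, 252, 264, 270, 285, 295]

Fragments:
  12→20: 8 bp
  20→37: 17 bp
  37→54: 17 bp
  54→62: 8 bp
  62→73: 11 bp
  73→78: 5 bp
  78→86: 8 bp
  86→107: 21 bp
  107→122: 15 bp
  122→141: 19 bp
  141→160: 19 bp
  160→183: 23 bp
  183→184: 1 bp
  184→207: 23 bp
  207→208: 1 bp
  208→218: 10 bp
  218→236: 18 bp
  236→245: 9 bp
  245→252: 7 bp
  252→264: 12 bp
  264→270: 6 bp
  270→285: 15 bp
  285→295: 10 bp
  295→12 (wrap): 299-295+12 = 16 bp

[1,1,5,6,7,8,8,8,9,10,10,11,12,15,15,16,17,17,18,19,19,21,23,23]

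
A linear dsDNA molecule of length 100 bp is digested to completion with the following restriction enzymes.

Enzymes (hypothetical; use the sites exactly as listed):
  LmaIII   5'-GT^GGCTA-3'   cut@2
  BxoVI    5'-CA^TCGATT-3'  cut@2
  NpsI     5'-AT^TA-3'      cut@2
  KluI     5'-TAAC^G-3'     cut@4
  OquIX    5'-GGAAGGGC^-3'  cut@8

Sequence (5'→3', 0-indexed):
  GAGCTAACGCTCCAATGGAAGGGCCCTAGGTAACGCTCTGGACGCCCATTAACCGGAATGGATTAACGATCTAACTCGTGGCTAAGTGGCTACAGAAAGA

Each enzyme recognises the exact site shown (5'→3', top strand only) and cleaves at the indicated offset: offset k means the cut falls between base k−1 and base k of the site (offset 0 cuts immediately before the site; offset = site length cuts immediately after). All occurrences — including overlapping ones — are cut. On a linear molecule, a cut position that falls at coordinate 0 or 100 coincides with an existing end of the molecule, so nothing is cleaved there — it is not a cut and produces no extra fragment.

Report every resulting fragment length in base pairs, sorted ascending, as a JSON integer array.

[4,8,8,10,12,13,14,15,16]

Scan for sites:
  LmaIII GTGGCTA/2: at [77, 85] ⇒ [79, 87]
  BxoVI (CATCGATT, off=2): no sites
  NpsI ATTA/2: at [47, 61] ⇒ [49, 63]
  KluI TAACG/4: at [4, 30, 63] ⇒ [8, 34, 67]
  OquIX GGAAGGGC/8: at [16] ⇒ [24]

Pooled cuts: [8, 24, 34, 49, 63, 67, 79, 87]

Fragments:
  [0,8): 8 bp
  [8,24): 16 bp
  [24,34): 10 bp
  [34,49): 15 bp
  [49,63): 14 bp
  [63,67): 4 bp
  [67,79): 12 bp
  [79,87): 8 bp
  [87,100): 13 bp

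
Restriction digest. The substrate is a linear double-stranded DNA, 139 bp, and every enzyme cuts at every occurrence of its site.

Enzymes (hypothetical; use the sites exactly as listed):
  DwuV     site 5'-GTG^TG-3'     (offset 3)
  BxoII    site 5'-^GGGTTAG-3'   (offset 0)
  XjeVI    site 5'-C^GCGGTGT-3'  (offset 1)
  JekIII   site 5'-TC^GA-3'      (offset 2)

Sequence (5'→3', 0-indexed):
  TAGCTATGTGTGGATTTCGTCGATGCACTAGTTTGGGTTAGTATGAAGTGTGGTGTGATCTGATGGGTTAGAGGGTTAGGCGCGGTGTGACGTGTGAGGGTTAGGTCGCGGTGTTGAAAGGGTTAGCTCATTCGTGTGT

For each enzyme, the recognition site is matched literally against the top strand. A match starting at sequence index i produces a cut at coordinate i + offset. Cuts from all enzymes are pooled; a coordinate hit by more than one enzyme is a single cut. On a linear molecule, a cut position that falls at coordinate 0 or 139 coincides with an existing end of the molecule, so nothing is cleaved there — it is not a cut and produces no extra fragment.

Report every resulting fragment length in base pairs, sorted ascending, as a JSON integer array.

Per-enzyme occurrences:
  DwuV (GTGTG, off=3): starts [7, 47, 52, 84, 91, 133] → cuts [10, 50, 55, 87, 94, 136]
  BxoII (GGGTTAG, off=0): starts [34, 64, 72, 97, 119] → cuts [34, 64, 72, 97, 119]
  XjeVI (CGCGGTGT, off=1): starts [80, 106] → cuts [81, 107]
  JekIII (TCGA, off=2): starts [19] → cuts [21]

All cut coordinates (distinct, sorted): [10, 21, 34, 50, 55, 64, 72, 81, 87, 94, 97, 107, 119, 136]

Fragments:
  [0,10): 10 bp
  [10,21): 11 bp
  [21,34): 13 bp
  [34,50): 16 bp
  [50,55): 5 bp
  [55,64): 9 bp
  [64,72): 8 bp
  [72,81): 9 bp
  [81,87): 6 bp
  [87,94): 7 bp
  [94,97): 3 bp
  [97,107): 10 bp
  [107,119): 12 bp
  [119,136): 17 bp
  [136,139): 3 bp

[3,3,5,6,7,8,9,9,10,10,11,12,13,16,17]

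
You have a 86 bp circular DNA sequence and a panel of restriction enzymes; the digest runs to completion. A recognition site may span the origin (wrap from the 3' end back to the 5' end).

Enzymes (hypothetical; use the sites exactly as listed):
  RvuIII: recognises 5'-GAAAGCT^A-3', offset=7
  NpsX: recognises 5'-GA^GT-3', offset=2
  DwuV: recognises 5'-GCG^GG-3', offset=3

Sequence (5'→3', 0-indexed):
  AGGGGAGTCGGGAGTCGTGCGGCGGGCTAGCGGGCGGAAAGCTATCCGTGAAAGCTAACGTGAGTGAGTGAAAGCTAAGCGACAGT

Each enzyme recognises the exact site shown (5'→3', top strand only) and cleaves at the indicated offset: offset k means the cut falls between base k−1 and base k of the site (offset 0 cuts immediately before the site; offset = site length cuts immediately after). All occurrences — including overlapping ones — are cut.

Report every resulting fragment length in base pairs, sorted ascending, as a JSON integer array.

Scan for sites:
  RvuIII (GAAAGCTA, off=7): starts [36, 49, 69] → cuts [43, 56, 76]
  NpsX (GAGT, off=2): starts [4, 11, 61, 65] → cuts [6, 13, 63, 67]
  DwuV (GCGGG, off=3): starts [21, 29] → cuts [24, 32]

All cut coordinates (distinct, sorted): [6, 13, 24, 32, 43, 56, 63, 67, 76]

Fragments:
  6→13: 7 bp
  13→24: 11 bp
  24→32: 8 bp
  32→43: 11 bp
  43→56: 13 bp
  56→63: 7 bp
  63→67: 4 bp
  67→76: 9 bp
  76→6 (wrap): 86-76+6 = 16 bp

[4,7,7,8,9,11,11,13,16]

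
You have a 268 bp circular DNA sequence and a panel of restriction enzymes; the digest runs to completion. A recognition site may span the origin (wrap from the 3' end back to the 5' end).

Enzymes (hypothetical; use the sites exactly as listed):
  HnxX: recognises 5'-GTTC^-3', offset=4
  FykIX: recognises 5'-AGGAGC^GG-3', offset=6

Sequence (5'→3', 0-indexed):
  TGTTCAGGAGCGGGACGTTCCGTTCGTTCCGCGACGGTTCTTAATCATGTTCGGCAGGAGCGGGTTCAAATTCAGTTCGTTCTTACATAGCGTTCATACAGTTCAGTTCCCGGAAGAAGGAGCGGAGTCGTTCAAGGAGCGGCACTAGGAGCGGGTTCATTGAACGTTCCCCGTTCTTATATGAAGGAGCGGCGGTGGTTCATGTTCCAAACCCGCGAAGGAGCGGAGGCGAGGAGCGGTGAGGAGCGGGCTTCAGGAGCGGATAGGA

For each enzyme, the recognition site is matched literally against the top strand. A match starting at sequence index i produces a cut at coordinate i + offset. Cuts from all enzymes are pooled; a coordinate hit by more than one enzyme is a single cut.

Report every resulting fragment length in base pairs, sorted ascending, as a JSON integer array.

Per-enzyme occurrences:
  HnxX GTTC/4: at [1, 16, 21, 25, 36, 48, 63, 74, 78, 91, 100, 105, 129, 154, 165, 172, 197, 203] ⇒ [5, 20, 25, 29, 40, 52, 67, 78, 82, 95, 104, 109, 133, 158, 169, 176, 201, 207]
  FykIX AGGAGCGG/6: at [5, 55, 117, 134, 146, 184, 218, 231, 241, 254] ⇒ [11, 61, 123, 140, 152, 190, 224, 237, 247, 260]

Pooled cuts: [5, 11, 20, 25, 29, 40, 52, 61, 67, 78, 82, 95, 104, 109, 123, 133, 140, 152, 158, 169, 176, 190, 201, 207, 224, 237, 247, 260]

Fragment lengths:
  5→11: 6 bp
  11→20: 9 bp
  20→25: 5 bp
  25→29: 4 bp
  29→40: 11 bp
  40→52: 12 bp
  52→61: 9 bp
  61→67: 6 bp
  67→78: 11 bp
  78→82: 4 bp
  82→95: 13 bp
  95→104: 9 bp
  104→109: 5 bp
  109→123: 14 bp
  123→133: 10 bp
  133→140: 7 bp
  140→152: 12 bp
  152→158: 6 bp
  158→169: 11 bp
  169→176: 7 bp
  176→190: 14 bp
  190→201: 11 bp
  201→207: 6 bp
  207→224: 17 bp
  224→237: 13 bp
  237→247: 10 bp
  247→260: 13 bp
  260→5 (wrap): 268-260+5 = 13 bp

[4,4,5,5,6,6,6,6,7,7,9,9,9,10,10,11,11,11,11,12,12,13,13,13,13,14,14,17]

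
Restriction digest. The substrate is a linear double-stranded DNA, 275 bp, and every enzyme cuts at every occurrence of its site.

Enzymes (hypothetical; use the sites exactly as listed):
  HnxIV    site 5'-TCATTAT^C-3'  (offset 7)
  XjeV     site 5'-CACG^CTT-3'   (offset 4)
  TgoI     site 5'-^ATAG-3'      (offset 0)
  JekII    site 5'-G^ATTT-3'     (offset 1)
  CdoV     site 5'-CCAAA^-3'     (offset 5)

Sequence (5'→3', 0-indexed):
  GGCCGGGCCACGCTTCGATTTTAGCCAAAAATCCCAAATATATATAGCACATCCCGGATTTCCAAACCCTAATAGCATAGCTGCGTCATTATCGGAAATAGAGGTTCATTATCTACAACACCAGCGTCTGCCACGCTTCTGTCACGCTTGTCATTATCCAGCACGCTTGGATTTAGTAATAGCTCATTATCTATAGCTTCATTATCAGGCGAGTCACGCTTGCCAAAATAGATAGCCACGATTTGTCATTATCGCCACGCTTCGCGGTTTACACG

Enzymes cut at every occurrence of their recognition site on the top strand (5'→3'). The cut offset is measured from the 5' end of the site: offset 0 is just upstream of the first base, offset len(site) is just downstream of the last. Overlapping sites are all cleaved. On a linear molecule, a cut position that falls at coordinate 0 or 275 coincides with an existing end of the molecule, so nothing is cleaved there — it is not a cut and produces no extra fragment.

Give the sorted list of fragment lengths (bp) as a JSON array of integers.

Per-enzyme occurrences:
  HnxIV TCATTATC/7: at [85, 105, 150, 183, 198, 245] ⇒ [92, 112, 157, 190, 205, 252]
  XjeV CACGCTT/4: at [8, 131, 142, 161, 214, 255] ⇒ [12, 135, 146, 165, 218, 259]
  TgoI ATAG/0: at [43, 71, 76, 97, 178, 192, 227, 231] ⇒ [43, 71, 76, 97, 178, 192, 227, 231]
  JekII GATTT/1: at [16, 56, 169, 239] ⇒ [17, 57, 170, 240]
  CdoV CCAAA/5: at [24, 33, 61, 222] ⇒ [29, 38, 66, 227]

All cut coordinates (distinct, sorted): [12, 17, 29, 38, 43, 57, 66, 71, 76, 92, 97, 112, 135, 146, 157, 165, 170, 178, 190, 192, 205, 218, 227, 231, 240, 252, 259]

Fragments:
  [0,12): 12 bp
  [12,17): 5 bp
  [17,29): 12 bp
  [29,38): 9 bp
  [38,43): 5 bp
  [43,57): 14 bp
  [57,66): 9 bp
  [66,71): 5 bp
  [71,76): 5 bp
  [76,92): 16 bp
  [92,97): 5 bp
  [97,112): 15 bp
  [112,135): 23 bp
  [135,146): 11 bp
  [146,157): 11 bp
  [157,165): 8 bp
  [165,170): 5 bp
  [170,178): 8 bp
  [178,190): 12 bp
  [190,192): 2 bp
  [192,205): 13 bp
  [205,218): 13 bp
  [218,227): 9 bp
  [227,231): 4 bp
  [231,240): 9 bp
  [240,252): 12 bp
  [252,259): 7 bp
  [259,275): 16 bp

[2,4,5,5,5,5,5,5,7,8,8,9,9,9,9,11,11,12,12,12,12,13,13,14,15,16,16,23]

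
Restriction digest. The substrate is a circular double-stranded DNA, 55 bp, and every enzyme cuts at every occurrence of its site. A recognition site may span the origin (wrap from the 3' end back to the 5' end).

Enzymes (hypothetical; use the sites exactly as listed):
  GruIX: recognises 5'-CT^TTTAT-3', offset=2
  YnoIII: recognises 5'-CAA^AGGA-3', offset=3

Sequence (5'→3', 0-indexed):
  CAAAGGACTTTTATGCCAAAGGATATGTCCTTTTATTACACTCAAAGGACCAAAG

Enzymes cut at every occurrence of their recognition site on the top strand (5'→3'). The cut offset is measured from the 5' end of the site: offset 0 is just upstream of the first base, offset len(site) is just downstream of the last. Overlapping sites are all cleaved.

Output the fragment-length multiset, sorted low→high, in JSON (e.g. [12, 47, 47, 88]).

Scan for sites:
  GruIX CTTTTAT/2: at [7, 29] ⇒ [9, 31]
  YnoIII CAAAGGA/3: at [0, 16, 42] ⇒ [3, 19, 45]

All cut coordinates (distinct, sorted): [3, 9, 19, 31, 45]

Fragments:
  3→9: 6 bp
  9→19: 10 bp
  19→31: 12 bp
  31→45: 14 bp
  45→3 (wrap): 55-45+3 = 13 bp

[6,10,12,13,14]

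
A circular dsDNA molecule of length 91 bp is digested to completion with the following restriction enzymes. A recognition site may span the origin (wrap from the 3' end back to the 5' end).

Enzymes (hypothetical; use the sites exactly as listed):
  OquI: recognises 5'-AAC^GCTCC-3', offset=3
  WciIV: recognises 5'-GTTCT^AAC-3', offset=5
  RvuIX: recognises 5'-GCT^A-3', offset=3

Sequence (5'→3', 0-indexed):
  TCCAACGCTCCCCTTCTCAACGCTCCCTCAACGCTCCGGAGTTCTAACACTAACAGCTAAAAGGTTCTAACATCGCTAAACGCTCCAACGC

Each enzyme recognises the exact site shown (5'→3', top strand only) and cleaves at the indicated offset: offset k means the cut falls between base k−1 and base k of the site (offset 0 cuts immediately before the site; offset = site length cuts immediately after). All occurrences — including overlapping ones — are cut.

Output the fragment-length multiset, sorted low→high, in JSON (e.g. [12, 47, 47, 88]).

[4,8,8,9,10,11,13,13,15]

Scan for sites:
  OquI (AACGCTCC, off=3): starts [3, 18, 29, 78, 86] → cuts [6, 21, 32, 81, 89]
  WciIV (GTTCTAAC, off=5): starts [40, 63] → cuts [45, 68]
  RvuIX (GCTA, off=3): starts [55, 74] → cuts [58, 77]

Pooled cuts: [6, 21, 32, 45, 58, 68, 77, 81, 89]

Fragments:
  6→21: 15 bp
  21→32: 11 bp
  32→45: 13 bp
  45→58: 13 bp
  58→68: 10 bp
  68→77: 9 bp
  77→81: 4 bp
  81→89: 8 bp
  89→6 (wrap): 91-89+6 = 8 bp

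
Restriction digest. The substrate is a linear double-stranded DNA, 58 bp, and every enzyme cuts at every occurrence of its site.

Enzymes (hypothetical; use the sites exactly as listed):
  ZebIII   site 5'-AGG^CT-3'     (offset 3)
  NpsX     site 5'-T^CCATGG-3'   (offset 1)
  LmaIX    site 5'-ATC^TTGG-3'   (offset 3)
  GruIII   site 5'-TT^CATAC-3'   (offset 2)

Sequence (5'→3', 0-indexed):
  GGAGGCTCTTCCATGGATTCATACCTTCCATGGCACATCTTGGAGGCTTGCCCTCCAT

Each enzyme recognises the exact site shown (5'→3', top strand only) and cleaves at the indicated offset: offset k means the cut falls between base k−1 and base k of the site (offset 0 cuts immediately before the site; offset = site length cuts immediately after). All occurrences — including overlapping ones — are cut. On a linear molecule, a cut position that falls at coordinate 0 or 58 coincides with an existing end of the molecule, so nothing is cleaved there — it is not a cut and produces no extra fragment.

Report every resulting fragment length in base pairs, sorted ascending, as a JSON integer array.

Per-enzyme occurrences:
  ZebIII (AGGCT, off=3): starts [2, 43] → cuts [5, 46]
  NpsX (TCCATGG, off=1): starts [9, 26] → cuts [10, 27]
  LmaIX (ATCTTGG, off=3): starts [36] → cuts [39]
  GruIII (TTCATAC, off=2): starts [17] → cuts [19]

All cut coordinates (distinct, sorted): [5, 10, 19, 27, 39, 46]

Fragment lengths:
  [0,5): 5 bp
  [5,10): 5 bp
  [10,19): 9 bp
  [19,27): 8 bp
  [27,39): 12 bp
  [39,46): 7 bp
  [46,58): 12 bp

[5,5,7,8,9,12,12]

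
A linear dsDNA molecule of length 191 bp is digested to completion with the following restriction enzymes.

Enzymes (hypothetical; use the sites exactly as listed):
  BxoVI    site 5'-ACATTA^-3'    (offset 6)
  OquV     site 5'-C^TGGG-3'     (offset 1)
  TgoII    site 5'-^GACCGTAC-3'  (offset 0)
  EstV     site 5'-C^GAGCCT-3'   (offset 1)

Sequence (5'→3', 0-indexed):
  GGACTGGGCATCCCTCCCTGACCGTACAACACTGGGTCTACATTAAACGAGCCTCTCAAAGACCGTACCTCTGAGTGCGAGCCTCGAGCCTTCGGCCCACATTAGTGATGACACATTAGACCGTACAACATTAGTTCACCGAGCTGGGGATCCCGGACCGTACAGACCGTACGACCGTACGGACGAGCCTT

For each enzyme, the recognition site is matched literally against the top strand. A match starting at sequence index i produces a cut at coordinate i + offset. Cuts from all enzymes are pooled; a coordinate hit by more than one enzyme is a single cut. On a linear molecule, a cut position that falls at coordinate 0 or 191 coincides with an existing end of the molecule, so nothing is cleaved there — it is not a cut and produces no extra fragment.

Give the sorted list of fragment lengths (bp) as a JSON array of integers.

Per-enzyme occurrences:
  BxoVI (ACATTA, off=6): starts [39, 98, 112, 127] → cuts [45, 104, 118, 133]
  OquV (CTGGG, off=1): starts [3, 31, 143] → cuts [4, 32, 144]
  TgoII (GACCGTAC, off=0): starts [19, 60, 118, 155, 164, 172] → cuts [19, 60, 118, 155, 164, 172]
  EstV (CGAGCCT, off=1): starts [47, 77, 84, 183] → cuts [48, 78, 85, 184]

Pooled cuts: [4, 19, 32, 45, 48, 60, 78, 85, 104, 118, 133, 144, 155, 164, 172, 184]

Fragment lengths:
  [0,4): 4 bp
  [4,19): 15 bp
  [19,32): 13 bp
  [32,45): 13 bp
  [45,48): 3 bp
  [48,60): 12 bp
  [60,78): 18 bp
  [78,85): 7 bp
  [85,104): 19 bp
  [104,118): 14 bp
  [118,133): 15 bp
  [133,144): 11 bp
  [144,155): 11 bp
  [155,164): 9 bp
  [164,172): 8 bp
  [172,184): 12 bp
  [184,191): 7 bp

[3,4,7,7,8,9,11,11,12,12,13,13,14,15,15,18,19]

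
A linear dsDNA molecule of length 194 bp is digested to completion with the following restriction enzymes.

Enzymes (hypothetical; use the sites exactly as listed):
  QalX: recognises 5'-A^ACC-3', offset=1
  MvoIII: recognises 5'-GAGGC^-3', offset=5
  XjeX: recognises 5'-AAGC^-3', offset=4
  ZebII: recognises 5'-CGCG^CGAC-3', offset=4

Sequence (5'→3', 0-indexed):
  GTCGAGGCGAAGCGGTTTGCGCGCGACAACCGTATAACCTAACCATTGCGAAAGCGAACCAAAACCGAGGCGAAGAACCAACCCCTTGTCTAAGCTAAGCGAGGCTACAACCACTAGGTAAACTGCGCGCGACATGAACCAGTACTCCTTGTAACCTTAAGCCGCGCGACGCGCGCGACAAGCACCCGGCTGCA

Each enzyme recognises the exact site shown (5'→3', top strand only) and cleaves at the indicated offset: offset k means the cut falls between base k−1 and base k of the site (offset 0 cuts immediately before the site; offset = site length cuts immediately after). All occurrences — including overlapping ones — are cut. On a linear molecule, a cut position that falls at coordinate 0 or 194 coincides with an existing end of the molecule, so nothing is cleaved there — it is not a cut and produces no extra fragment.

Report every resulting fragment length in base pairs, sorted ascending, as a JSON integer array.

Site scan:
  QalX (AACC, off=1): starts [27, 35, 40, 56, 62, 75, 79, 108, 136, 152] → cuts [28, 36, 41, 57, 63, 76, 80, 109, 137, 153]
  MvoIII (GAGGC, off=5): starts [3, 66, 100] → cuts [8, 71, 105]
  XjeX (AAGC, off=4): starts [9, 51, 91, 96, 158, 179] → cuts [13, 55, 95, 100, 162, 183]
  ZebII (CGCGCGAC, off=4): starts [19, 125, 162, 171] → cuts [23, 129, 166, 175]

All cut coordinates (distinct, sorted): [8, 13, 23, 28, 36, 41, 55, 57, 63, 71, 76, 80, 95, 100, 105, 109, 129, 137, 153, 162, 166, 175, 183]

Fragments:
  [0,8): 8 bp
  [8,13): 5 bp
  [13,23): 10 bp
  [23,28): 5 bp
  [28,36): 8 bp
  [36,41): 5 bp
  [41,55): 14 bp
  [55,57): 2 bp
  [57,63): 6 bp
  [63,71): 8 bp
  [71,76): 5 bp
  [76,80): 4 bp
  [80,95): 15 bp
  [95,100): 5 bp
  [100,105): 5 bp
  [105,109): 4 bp
  [109,129): 20 bp
  [129,137): 8 bp
  [137,153): 16 bp
  [153,162): 9 bp
  [162,166): 4 bp
  [166,175): 9 bp
  [175,183): 8 bp
  [183,194): 11 bp

[2,4,4,4,5,5,5,5,5,5,6,8,8,8,8,8,9,9,10,11,14,15,16,20]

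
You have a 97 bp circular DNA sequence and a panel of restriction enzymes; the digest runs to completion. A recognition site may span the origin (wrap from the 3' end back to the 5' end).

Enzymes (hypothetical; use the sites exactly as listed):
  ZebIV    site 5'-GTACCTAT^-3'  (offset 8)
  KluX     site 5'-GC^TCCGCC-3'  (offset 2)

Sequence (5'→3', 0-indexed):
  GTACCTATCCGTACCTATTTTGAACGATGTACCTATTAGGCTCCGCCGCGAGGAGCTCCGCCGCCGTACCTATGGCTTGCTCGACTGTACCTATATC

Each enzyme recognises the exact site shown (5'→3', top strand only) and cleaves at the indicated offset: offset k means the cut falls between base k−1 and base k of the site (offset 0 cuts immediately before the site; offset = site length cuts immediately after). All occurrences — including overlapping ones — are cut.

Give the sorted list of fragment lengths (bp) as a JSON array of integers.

Scan for sites:
  ZebIV (GTACCTAT, off=8): starts [0, 10, 28, 65, 86] → cuts [8, 18, 36, 73, 94]
  KluX (GCTCCGCC, off=2): starts [39, 54] → cuts [41, 56]

All cut coordinates (distinct, sorted): [8, 18, 36, 41, 56, 73, 94]

Fragment lengths:
  8→18: 10 bp
  18→36: 18 bp
  36→41: 5 bp
  41→56: 15 bp
  56→73: 17 bp
  73→94: 21 bp
  94→8 (wrap): 97-94+8 = 11 bp

[5,10,11,15,17,18,21]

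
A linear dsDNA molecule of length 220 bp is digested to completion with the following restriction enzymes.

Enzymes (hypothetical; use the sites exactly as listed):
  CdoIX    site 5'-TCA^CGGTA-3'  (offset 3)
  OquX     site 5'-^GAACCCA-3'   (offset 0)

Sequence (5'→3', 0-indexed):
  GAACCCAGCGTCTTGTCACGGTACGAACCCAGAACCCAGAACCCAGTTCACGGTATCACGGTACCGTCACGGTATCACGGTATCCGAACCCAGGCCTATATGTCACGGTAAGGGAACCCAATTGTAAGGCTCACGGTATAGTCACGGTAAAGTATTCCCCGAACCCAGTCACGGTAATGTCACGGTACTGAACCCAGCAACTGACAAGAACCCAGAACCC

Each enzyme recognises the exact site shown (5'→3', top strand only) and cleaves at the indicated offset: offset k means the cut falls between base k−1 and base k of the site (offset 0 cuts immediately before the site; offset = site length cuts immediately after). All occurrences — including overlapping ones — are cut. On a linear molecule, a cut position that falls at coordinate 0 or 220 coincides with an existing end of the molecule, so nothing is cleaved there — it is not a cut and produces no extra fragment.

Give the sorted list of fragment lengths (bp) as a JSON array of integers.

Site scan:
  CdoIX TCACGGTA/3: at [15, 47, 55, 66, 74, 102, 130, 141, 168, 179] ⇒ [18, 50, 58, 69, 77, 105, 133, 144, 171, 182]
  OquX GAACCCA/0: at [0, 24, 31, 38, 85, 113, 160, 189, 207] ⇒ [24, 31, 38, 85, 113, 160, 189, 207] (position 0 is a terminus of the linear molecule — no cut)

All cut coordinates (distinct, sorted): [18, 24, 31, 38, 50, 58, 69, 77, 85, 105, 113, 133, 144, 160, 171, 182, 189, 207]

Fragments:
  [0,18): 18 bp
  [18,24): 6 bp
  [24,31): 7 bp
  [31,38): 7 bp
  [38,50): 12 bp
  [50,58): 8 bp
  [58,69): 11 bp
  [69,77): 8 bp
  [77,85): 8 bp
  [85,105): 20 bp
  [105,113): 8 bp
  [113,133): 20 bp
  [133,144): 11 bp
  [144,160): 16 bp
  [160,171): 11 bp
  [171,182): 11 bp
  [182,189): 7 bp
  [189,207): 18 bp
  [207,220): 13 bp

[6,7,7,7,8,8,8,8,11,11,11,11,12,13,16,18,18,20,20]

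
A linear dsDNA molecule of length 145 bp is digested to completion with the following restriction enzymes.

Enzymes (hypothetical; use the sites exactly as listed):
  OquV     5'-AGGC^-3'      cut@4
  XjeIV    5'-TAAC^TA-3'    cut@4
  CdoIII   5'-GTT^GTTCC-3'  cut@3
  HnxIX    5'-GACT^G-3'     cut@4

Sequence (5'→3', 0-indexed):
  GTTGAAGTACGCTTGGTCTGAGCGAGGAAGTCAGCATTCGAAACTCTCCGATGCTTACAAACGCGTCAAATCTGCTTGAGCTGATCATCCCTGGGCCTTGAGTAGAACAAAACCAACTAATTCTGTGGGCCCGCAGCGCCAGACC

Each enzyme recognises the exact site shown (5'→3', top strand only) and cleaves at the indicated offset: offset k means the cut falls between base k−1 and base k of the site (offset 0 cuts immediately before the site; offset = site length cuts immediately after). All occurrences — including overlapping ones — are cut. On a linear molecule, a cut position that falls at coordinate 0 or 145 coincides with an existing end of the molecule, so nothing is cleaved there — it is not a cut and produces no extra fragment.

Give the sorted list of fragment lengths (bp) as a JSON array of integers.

Per-enzyme occurrences:
  OquV (AGGC, off=4): no sites
  XjeIV (TAACTA, off=4): no sites
  CdoIII (GTTGTTCC, off=3): no sites
  HnxIX (GACTG, off=4): no sites

Pooled cuts: ∅

Fragment lengths:
  no cuts → one linear fragment of 145 bp

[145]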